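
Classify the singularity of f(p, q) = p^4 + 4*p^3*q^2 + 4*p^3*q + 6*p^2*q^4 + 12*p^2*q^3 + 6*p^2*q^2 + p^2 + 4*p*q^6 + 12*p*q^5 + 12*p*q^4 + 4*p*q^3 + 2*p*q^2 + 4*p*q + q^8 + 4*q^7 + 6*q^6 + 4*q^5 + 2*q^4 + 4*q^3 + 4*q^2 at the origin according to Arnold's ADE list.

The Hessian of f at 0 has rank 1. Corank 1: A-series; mu = 3 gives A_3.

A3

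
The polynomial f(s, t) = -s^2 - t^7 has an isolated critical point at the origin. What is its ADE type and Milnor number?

Type A_6, Milnor number mu = 6.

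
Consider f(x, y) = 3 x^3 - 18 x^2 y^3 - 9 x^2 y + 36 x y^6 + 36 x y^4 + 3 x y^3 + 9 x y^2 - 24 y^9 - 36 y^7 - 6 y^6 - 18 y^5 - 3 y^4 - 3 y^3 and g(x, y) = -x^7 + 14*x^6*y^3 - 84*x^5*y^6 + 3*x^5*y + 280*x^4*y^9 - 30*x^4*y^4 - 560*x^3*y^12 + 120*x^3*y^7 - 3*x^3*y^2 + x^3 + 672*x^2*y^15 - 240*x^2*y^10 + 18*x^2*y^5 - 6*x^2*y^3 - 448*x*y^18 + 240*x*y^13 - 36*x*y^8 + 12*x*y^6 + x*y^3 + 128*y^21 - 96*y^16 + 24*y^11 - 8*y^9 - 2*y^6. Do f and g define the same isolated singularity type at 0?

The Hessian of f at 0 has rank 0. Corank 2; j^3 = 3*(x - y)^3 is a perfect cube, so E-series; the 4-jet and mu = 7 give E_7. The Hessian of g at 0 has rank 0. Corank 2; j^3 = x^3 is a perfect cube, so E-series; the 4-jet and mu = 7 give E_7. Both have type E_7, hence right-equivalent.

Yes.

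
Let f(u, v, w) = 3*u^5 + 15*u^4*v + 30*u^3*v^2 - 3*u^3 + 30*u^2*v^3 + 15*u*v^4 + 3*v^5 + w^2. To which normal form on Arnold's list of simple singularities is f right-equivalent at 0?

The Hessian of f at 0 is [[0, 0, 0], [0, 0, 0], [0, 0, 2]] with rank 1, so corank 2. A Groebner basis of the Jacobian ideal J(f) in C{u,v,w} is {v^5, u*v^3 + v^4/4, u^2, w}; counting standard monomials gives mu = 8. Corank 2; j^3 = -3*u^3 is a perfect cube, so E-series; the 5-jet and mu = 8 give E_8.

E_8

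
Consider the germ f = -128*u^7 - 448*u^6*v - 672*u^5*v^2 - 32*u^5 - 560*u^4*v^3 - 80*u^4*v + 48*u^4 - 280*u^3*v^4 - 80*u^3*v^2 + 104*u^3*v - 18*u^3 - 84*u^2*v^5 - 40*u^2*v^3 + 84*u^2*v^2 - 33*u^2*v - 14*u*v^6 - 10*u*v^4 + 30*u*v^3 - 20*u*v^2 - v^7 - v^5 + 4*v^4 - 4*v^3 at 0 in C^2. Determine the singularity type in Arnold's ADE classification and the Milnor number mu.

Type D_{8}, Milnor number mu = 8.

The Hessian of f at 0 has rank 0. Corank 2; j^3 = -(2*u + v)*(3*u + 2*v)^2 has shape L^2 M (L != M), so D-series; mu = 8 gives D_8.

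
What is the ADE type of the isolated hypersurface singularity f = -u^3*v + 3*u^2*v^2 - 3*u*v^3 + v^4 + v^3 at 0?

The Hessian of f at 0 is [[0, 0], [0, 0]] with rank 0, so corank 2. A Groebner basis of the Jacobian ideal J(f) in C{u,v} is {u^3 - 3*u*v^2 - 3*v^2, u^2*v - 2*u*v^2, v^3}; counting standard monomials gives mu = 7. Corank 2; j^3 = v^3 is a perfect cube, so E-series; the 4-jet and mu = 7 give E_7.

E_{7}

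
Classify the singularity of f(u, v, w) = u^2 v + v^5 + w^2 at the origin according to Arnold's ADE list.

The Hessian of f at 0 has rank 1. Corank 2; j^3 = u^2*v has shape L^2 M (L != M), so D-series; mu = 6 gives D_6.

D6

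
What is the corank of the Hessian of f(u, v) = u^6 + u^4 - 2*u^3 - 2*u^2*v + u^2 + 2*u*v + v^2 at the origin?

The Hessian at 0 is [[2, 2], [2, 2]] of rank 1; hence corank 1.

1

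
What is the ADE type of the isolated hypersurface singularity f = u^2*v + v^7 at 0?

D_8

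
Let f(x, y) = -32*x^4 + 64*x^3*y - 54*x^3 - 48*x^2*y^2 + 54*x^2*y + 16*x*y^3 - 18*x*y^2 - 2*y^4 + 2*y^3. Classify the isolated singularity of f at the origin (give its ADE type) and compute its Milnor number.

Type E6, Milnor number mu = 6.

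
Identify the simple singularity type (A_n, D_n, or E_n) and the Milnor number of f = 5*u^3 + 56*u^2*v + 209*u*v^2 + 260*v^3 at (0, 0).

Type D_{4}, Milnor number mu = 4.

The Hessian of f at 0 has rank 0. Corank 2; j^3 = (u + 4*v)*(5*u^2 + 36*u*v + 65*v^2) splits into three distinct lines over C (the quadratic factor has nonzero discriminant), so D_4.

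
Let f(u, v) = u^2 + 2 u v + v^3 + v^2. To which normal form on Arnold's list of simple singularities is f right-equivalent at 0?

A2

The Hessian of f at 0 has rank 1. Corank 1: A-series; mu = 2 gives A_2.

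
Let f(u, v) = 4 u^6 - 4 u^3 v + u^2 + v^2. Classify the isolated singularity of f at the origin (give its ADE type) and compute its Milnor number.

The Hessian of f at 0 has rank 2. Corank 0: nondegenerate Morse point, so A_1.

Type A_1, Milnor number mu = 1.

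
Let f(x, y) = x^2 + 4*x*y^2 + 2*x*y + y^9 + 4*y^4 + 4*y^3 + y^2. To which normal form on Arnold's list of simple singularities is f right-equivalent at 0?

A8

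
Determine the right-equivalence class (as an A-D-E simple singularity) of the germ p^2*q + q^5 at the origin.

D_6

The Hessian of f at 0 is [[0, 0], [0, 0]] with rank 0, so corank 2. A Groebner basis of the Jacobian ideal J(f) in C{p,q} is {p^2/5 + q^4, p^3, p*q}; counting standard monomials gives mu = 6. Corank 2; j^3 = p^2*q has shape L^2 M (L != M), so D-series; mu = 6 gives D_6.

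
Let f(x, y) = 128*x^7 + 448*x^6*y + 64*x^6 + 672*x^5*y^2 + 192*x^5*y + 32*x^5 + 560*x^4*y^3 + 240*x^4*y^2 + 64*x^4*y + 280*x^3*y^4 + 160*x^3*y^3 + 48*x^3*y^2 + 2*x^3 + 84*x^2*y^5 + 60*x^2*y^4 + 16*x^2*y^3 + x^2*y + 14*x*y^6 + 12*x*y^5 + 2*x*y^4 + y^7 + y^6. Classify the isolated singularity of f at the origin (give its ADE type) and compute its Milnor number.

The Hessian of f at 0 has rank 0. Corank 2; j^3 = x^2*(2*x + y) has shape L^2 M (L != M), so D-series; mu = 7 gives D_7.

Type D7, Milnor number mu = 7.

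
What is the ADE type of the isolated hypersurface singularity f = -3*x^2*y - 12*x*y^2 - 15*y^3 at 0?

The Hessian of f at 0 has rank 0. Corank 2; j^3 = -3*y*(x^2 + 4*x*y + 5*y^2) splits into three distinct lines over C (the quadratic factor has nonzero discriminant), so D_4.

D4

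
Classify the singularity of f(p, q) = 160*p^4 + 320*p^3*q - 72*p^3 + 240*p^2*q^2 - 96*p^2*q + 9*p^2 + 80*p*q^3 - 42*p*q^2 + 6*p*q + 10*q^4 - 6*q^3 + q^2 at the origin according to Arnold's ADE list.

The Hessian of f at 0 is [[18, 6], [6, 2]] with rank 1, so corank 1. A Groebner basis of the Jacobian ideal J(f) in C{p,q} is {p^2 - p - q/3, p*q + 3*p + q, -9*p + q^2 - 3*q}; counting standard monomials gives mu = 3. Corank 1: A-series; mu = 3 gives A_3.

A_3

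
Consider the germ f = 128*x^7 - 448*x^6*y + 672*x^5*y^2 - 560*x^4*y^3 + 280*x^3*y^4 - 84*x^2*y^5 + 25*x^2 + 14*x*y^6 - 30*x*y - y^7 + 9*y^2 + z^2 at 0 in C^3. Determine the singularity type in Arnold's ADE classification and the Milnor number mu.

Type A_6, Milnor number mu = 6.

The Hessian of f at 0 has rank 2. Corank 1: A-series; mu = 6 gives A_6.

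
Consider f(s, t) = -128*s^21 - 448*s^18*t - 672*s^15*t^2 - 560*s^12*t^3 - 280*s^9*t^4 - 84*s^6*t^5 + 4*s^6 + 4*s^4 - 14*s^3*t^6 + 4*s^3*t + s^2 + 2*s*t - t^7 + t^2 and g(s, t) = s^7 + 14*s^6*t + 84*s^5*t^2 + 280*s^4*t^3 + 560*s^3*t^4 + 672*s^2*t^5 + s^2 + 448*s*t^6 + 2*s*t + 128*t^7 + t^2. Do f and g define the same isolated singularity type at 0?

The Hessian of f at 0 has rank 1. Corank 1: A-series; mu = 6 gives A_6. The Hessian of g at 0 has rank 1. Corank 1: A-series; mu = 6 gives A_6. Both have type A_6, hence right-equivalent.

Yes.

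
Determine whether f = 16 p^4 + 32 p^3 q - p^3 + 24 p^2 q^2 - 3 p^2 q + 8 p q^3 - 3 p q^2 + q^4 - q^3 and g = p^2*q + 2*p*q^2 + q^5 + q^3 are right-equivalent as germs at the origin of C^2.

No.

The Hessian of f at 0 has rank 0. Corank 2; j^3 = -(p + q)^3 is a perfect cube, so E-series; the 4-jet and mu = 6 give E_6. The Hessian of g at 0 has rank 0. Corank 2; j^3 = q*(p + q)^2 has shape L^2 M (L != M), so D-series; mu = 6 gives D_6. f is E_6 but g is D_6, hence not right-equivalent.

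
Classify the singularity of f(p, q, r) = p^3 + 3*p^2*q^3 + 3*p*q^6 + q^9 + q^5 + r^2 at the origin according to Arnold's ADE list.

E_{8}

The Hessian of f at 0 has rank 1. Corank 2; j^3 = p^3 is a perfect cube, so E-series; the 5-jet and mu = 8 give E_8.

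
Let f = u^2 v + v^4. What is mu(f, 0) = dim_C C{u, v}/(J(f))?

The Hessian of f at 0 has rank 0. Corank 2; j^3 = u^2*v has shape L^2 M (L != M), so D-series; mu = 5 gives D_5.

5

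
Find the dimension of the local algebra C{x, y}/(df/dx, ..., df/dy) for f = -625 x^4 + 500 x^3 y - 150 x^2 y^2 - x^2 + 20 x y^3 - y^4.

3

The Hessian of f at 0 is [[-2, 0], [0, 0]] with rank 1, so corank 1. A Groebner basis of the Jacobian ideal J(f) in C{x,y} is {y^3, x}; counting standard monomials gives mu = 3. Corank 1: A-series; mu = 3 gives A_3.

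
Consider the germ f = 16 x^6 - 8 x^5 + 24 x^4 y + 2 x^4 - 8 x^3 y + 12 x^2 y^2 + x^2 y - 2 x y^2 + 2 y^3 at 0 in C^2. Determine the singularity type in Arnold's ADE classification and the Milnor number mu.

Type D_4, Milnor number mu = 4.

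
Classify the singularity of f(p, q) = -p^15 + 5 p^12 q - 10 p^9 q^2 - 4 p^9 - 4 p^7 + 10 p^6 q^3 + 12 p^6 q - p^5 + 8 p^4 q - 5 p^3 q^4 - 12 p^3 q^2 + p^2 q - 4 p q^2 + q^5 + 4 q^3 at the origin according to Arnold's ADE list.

D_{6}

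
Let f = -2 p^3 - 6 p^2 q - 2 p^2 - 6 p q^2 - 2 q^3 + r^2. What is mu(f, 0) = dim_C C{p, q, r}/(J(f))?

2

The Hessian of f at 0 has rank 2. Corank 1: A-series; mu = 2 gives A_2.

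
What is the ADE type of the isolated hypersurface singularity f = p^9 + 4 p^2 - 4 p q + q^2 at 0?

A8

The Hessian of f at 0 is [[8, -4], [-4, 2]] with rank 1, so corank 1. A Groebner basis of the Jacobian ideal J(f) in C{p,q} is {q^8, p - q/2}; counting standard monomials gives mu = 8. Corank 1: A-series; mu = 8 gives A_8.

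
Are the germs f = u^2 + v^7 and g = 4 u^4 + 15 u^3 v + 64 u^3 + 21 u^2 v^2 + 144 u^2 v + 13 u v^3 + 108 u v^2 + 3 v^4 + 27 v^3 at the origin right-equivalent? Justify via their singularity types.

The Hessian of f at 0 is [[2, 0], [0, 0]] with rank 1, so corank 1. A Groebner basis of the Jacobian ideal J(f) in C{u,v} is {v^6, u}; counting standard monomials gives mu = 6. Corank 1: A-series; mu = 6 gives A_6. The Hessian of g at 0 is [[0, 0], [0, 0]] with rank 0, so corank 2. A Groebner basis of the Jacobian ideal J(g) in C{u,v} is {196608*u^2 + 294912*u*v + v^4 + 64*v^3 + 110592*v^2, u^3 + 1008*u^2 + 1512*u*v + 3*v^3/4 + 567*v^2, u^2*v - 832*u^2 - 1248*u*v - 5*v^3/6 - 468*v^2, 512*u^2 + u*v^2 + 768*u*v + 11*v^3/12 + 288*v^2}; counting standard monomials gives mu = 7. Corank 2; j^3 = (4*u + 3*v)^3 is a perfect cube, so E-series; the 4-jet and mu = 7 give E_7. f is A_6 but g is E_7, hence not right-equivalent.

No.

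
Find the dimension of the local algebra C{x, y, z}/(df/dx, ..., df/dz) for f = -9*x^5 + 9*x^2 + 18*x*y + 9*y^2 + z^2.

4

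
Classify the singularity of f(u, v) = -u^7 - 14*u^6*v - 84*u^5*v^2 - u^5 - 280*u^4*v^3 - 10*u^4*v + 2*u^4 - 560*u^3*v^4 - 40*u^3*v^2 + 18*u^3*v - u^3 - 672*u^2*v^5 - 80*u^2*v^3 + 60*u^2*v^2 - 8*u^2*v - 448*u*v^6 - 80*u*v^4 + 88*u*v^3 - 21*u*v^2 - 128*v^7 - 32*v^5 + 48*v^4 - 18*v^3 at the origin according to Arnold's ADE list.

D8

The Hessian of f at 0 has rank 0. Corank 2; j^3 = -(u + 2*v)*(u + 3*v)^2 has shape L^2 M (L != M), so D-series; mu = 8 gives D_8.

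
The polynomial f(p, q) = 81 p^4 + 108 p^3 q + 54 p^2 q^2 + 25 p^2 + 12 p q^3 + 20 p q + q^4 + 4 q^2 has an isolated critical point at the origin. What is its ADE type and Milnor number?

Type A_3, Milnor number mu = 3.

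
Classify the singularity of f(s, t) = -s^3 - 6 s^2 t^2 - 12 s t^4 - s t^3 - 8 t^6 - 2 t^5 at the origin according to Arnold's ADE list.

E_{7}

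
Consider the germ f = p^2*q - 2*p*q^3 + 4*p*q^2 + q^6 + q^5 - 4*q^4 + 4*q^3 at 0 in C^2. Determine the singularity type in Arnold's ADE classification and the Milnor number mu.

Type D7, Milnor number mu = 7.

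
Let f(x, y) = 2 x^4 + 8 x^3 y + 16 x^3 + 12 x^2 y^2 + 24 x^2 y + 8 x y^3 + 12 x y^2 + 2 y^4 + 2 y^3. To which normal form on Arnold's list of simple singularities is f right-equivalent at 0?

E6

The Hessian of f at 0 has rank 0. Corank 2; j^3 = 2*(2*x + y)^3 is a perfect cube, so E-series; the 4-jet and mu = 6 give E_6.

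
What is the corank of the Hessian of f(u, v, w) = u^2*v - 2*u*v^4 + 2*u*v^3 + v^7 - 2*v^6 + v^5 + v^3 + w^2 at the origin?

2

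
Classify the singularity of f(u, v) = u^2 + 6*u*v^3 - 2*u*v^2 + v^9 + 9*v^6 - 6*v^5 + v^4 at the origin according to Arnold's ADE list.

A_8

The Hessian of f at 0 is [[2, 0], [0, 0]] with rank 1, so corank 1. A Groebner basis of the Jacobian ideal J(f) in C{u,v} is {u^2*v^2 + 2*u^2*v/3 + u^2/3 - 4*u*v^2/9 - u*v/27 - u/81 + v^2/81, u^3 + u^2*v + 5*u^2/9 - 7*u*v^2/9 - 2*u*v/27 - 2*u/81 + 2*v^2/81, u/3 + v^3 - v^2/3}; counting standard monomials gives mu = 8. Corank 1: A-series; mu = 8 gives A_8.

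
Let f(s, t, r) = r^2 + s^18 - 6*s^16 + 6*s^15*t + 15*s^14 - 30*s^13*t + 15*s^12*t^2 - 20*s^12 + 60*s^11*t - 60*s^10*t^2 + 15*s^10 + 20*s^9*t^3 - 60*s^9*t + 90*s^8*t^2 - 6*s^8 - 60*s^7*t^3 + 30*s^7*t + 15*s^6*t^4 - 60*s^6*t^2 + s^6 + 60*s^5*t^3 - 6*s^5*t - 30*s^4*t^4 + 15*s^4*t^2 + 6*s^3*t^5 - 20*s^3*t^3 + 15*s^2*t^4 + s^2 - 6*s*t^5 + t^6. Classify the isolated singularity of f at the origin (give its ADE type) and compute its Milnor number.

The Hessian of f at 0 has rank 2. Corank 1: A-series; mu = 5 gives A_5.

Type A5, Milnor number mu = 5.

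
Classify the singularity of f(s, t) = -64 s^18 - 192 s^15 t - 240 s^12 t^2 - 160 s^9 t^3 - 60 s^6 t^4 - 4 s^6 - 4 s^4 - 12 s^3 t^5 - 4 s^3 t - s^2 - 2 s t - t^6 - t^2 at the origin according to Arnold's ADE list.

A_{5}

The Hessian of f at 0 is [[-2, -2], [-2, -2]] with rank 1, so corank 1. A Groebner basis of the Jacobian ideal J(f) in C{s,t} is {s*t^2 + s/2 + t/2, -s/2 + t^3 - t/2, s^2 + 2*s*t + t^2}; counting standard monomials gives mu = 5. Corank 1: A-series; mu = 5 gives A_5.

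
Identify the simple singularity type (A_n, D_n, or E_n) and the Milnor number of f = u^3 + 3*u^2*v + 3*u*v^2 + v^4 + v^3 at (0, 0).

The Hessian of f at 0 is [[0, 0], [0, 0]] with rank 0, so corank 2. A Groebner basis of the Jacobian ideal J(f) in C{u,v} is {v^3, u^2 + 2*u*v + v^2}; counting standard monomials gives mu = 6. Corank 2; j^3 = (u + v)^3 is a perfect cube, so E-series; the 4-jet and mu = 6 give E_6.

Type E_{6}, Milnor number mu = 6.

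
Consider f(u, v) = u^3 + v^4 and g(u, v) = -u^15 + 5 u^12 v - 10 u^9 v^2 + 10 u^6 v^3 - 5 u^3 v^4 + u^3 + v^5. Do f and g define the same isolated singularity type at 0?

No.

The Hessian of f at 0 has rank 0. Corank 2; j^3 = u^3 is a perfect cube, so E-series; the 4-jet and mu = 6 give E_6. The Hessian of g at 0 has rank 0. Corank 2; j^3 = u^3 is a perfect cube, so E-series; the 5-jet and mu = 8 give E_8. f is E_6 but g is E_8, hence not right-equivalent.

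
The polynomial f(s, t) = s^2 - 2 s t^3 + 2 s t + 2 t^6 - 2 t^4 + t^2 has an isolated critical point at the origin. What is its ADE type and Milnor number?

The Hessian of f at 0 is [[2, 2], [2, 2]] with rank 1, so corank 1. A Groebner basis of the Jacobian ideal J(f) in C{s,t} is {s*t^2 + s + t, -s + t^3 - t, s^2 + 2*s*t + t^2}; counting standard monomials gives mu = 5. Corank 1: A-series; mu = 5 gives A_5.

Type A_{5}, Milnor number mu = 5.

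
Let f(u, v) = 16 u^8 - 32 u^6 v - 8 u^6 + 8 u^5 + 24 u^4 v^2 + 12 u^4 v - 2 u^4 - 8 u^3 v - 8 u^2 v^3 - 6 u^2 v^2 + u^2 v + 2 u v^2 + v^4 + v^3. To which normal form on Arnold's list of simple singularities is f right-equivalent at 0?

The Hessian of f at 0 is [[0, 0], [0, 0]] with rank 0, so corank 2. A Groebner basis of the Jacobian ideal J(f) in C{u,v} is {u*v^2 + u*v/2 + v^2/2, -u*v/2 + v^3 - v^2/2, u^2 + 4*u*v + 3*v^2}; counting standard monomials gives mu = 5. Corank 2; j^3 = v*(u + v)^2 has shape L^2 M (L != M), so D-series; mu = 5 gives D_5.

D5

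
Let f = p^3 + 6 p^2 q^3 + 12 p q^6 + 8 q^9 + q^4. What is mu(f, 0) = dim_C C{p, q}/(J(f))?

6

The Hessian of f at 0 has rank 0. Corank 2; j^3 = p^3 is a perfect cube, so E-series; the 4-jet and mu = 6 give E_6.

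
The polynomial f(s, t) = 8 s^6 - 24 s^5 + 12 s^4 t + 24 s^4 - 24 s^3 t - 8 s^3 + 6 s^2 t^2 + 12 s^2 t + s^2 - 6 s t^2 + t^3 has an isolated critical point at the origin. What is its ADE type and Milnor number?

Type A2, Milnor number mu = 2.

The Hessian of f at 0 is [[2, 0], [0, 0]] with rank 1, so corank 1. A Groebner basis of the Jacobian ideal J(f) in C{s,t} is {t^2, s}; counting standard monomials gives mu = 2. Corank 1: A-series; mu = 2 gives A_2.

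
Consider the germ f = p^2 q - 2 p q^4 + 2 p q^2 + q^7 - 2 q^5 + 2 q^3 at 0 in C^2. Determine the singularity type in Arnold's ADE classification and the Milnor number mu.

Type D_{4}, Milnor number mu = 4.

The Hessian of f at 0 has rank 0. Corank 2; j^3 = q*(p^2 + 2*p*q + 2*q^2) splits into three distinct lines over C (the quadratic factor has nonzero discriminant), so D_4.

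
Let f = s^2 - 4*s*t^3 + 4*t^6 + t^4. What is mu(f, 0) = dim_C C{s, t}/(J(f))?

3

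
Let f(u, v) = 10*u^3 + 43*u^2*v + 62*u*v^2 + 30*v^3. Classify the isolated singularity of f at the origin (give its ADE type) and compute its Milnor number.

Type D_4, Milnor number mu = 4.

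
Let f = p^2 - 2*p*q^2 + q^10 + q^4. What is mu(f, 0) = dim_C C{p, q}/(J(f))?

9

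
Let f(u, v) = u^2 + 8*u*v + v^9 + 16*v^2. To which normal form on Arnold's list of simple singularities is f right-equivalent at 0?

The Hessian of f at 0 has rank 1. Corank 1: A-series; mu = 8 gives A_8.

A_8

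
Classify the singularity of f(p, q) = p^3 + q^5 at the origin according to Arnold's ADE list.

E_8

The Hessian of f at 0 is [[0, 0], [0, 0]] with rank 0, so corank 2. A Groebner basis of the Jacobian ideal J(f) in C{p,q} is {q^4, p^2}; counting standard monomials gives mu = 8. Corank 2; j^3 = p^3 is a perfect cube, so E-series; the 5-jet and mu = 8 give E_8.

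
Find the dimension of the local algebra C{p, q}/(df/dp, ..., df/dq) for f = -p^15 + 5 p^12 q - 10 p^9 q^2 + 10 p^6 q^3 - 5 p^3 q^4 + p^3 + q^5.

8

The Hessian of f at 0 has rank 0. Corank 2; j^3 = p^3 is a perfect cube, so E-series; the 5-jet and mu = 8 give E_8.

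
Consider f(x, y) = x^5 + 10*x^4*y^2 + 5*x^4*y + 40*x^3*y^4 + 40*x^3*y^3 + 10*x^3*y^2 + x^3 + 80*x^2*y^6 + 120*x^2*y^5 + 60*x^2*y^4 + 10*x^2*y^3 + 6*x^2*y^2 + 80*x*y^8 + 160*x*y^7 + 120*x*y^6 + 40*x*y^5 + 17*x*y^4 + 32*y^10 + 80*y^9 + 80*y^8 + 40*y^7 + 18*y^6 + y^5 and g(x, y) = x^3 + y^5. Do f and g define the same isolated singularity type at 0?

Yes.

The Hessian of f at 0 has rank 0. Corank 2; j^3 = x^3 is a perfect cube, so E-series; the 5-jet and mu = 8 give E_8. The Hessian of g at 0 has rank 0. Corank 2; j^3 = x^3 is a perfect cube, so E-series; the 5-jet and mu = 8 give E_8. Both have type E_8, hence right-equivalent.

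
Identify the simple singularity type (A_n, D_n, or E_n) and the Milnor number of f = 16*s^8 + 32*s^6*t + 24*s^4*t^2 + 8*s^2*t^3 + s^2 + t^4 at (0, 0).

The Hessian of f at 0 is [[2, 0], [0, 0]] with rank 1, so corank 1. A Groebner basis of the Jacobian ideal J(f) in C{s,t} is {t^3, s}; counting standard monomials gives mu = 3. Corank 1: A-series; mu = 3 gives A_3.

Type A3, Milnor number mu = 3.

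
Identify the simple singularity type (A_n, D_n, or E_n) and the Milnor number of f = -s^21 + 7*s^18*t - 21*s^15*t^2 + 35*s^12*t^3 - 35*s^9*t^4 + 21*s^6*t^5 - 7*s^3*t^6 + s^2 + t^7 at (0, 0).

Type A6, Milnor number mu = 6.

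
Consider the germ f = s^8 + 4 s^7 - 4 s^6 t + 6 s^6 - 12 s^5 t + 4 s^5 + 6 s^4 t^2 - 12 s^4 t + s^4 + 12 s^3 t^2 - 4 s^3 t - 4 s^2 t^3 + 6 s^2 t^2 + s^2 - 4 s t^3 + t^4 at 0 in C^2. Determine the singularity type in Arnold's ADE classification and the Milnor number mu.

The Hessian of f at 0 has rank 1. Corank 1: A-series; mu = 3 gives A_3.

Type A_3, Milnor number mu = 3.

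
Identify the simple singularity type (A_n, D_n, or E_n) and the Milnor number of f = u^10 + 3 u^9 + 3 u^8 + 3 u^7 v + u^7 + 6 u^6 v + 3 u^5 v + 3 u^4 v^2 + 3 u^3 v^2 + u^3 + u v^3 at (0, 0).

Type E_{7}, Milnor number mu = 7.

The Hessian of f at 0 has rank 0. Corank 2; j^3 = u^3 is a perfect cube, so E-series; the 4-jet and mu = 7 give E_7.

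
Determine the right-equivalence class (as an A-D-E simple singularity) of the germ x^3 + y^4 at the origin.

E_{6}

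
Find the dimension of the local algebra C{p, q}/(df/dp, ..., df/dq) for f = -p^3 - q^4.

6

The Hessian of f at 0 has rank 0. Corank 2; j^3 = -p^3 is a perfect cube, so E-series; the 4-jet and mu = 6 give E_6.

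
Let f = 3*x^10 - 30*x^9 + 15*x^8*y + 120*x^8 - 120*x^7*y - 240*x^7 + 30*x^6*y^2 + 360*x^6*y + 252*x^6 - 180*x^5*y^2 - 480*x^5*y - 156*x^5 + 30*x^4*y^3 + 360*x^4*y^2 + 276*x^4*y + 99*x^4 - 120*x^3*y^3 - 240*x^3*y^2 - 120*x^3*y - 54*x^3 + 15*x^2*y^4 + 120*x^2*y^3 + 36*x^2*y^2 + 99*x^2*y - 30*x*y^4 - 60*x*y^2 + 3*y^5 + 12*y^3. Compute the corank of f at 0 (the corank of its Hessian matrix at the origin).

2

Hessian at 0 has rank 0.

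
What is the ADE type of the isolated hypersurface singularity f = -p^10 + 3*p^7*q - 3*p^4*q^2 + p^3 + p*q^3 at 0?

E_{7}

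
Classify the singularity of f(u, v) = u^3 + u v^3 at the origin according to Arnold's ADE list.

E7

The Hessian of f at 0 has rank 0. Corank 2; j^3 = u^3 is a perfect cube, so E-series; the 4-jet and mu = 7 give E_7.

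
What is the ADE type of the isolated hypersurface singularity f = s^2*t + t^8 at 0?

D_9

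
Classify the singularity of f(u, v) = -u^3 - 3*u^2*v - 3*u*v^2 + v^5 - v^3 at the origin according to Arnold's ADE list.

E_{8}

The Hessian of f at 0 is [[0, 0], [0, 0]] with rank 0, so corank 2. A Groebner basis of the Jacobian ideal J(f) in C{u,v} is {v^4, u^2 + 2*u*v + v^2}; counting standard monomials gives mu = 8. Corank 2; j^3 = -(u + v)^3 is a perfect cube, so E-series; the 5-jet and mu = 8 give E_8.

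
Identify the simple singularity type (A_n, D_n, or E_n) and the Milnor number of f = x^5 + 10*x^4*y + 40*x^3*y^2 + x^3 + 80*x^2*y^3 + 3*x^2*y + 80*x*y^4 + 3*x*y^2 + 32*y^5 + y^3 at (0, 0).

Type E_8, Milnor number mu = 8.

The Hessian of f at 0 is [[0, 0], [0, 0]] with rank 0, so corank 2. A Groebner basis of the Jacobian ideal J(f) in C{x,y} is {y^5, x*y^3 + 5*y^4/4, x^2 + 2*x*y + y^2}; counting standard monomials gives mu = 8. Corank 2; j^3 = (x + y)^3 is a perfect cube, so E-series; the 5-jet and mu = 8 give E_8.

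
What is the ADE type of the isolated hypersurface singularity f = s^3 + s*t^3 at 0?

E_{7}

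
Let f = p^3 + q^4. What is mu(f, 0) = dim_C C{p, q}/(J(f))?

The Hessian of f at 0 is [[0, 0], [0, 0]] with rank 0, so corank 2. A Groebner basis of the Jacobian ideal J(f) in C{p,q} is {q^3, p^2}; counting standard monomials gives mu = 6. Corank 2; j^3 = p^3 is a perfect cube, so E-series; the 4-jet and mu = 6 give E_6.

6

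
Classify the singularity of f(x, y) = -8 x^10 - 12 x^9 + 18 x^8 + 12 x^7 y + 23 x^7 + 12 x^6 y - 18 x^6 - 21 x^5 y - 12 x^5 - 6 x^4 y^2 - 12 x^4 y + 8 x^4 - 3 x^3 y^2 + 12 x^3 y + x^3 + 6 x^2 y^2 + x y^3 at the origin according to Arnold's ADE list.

E7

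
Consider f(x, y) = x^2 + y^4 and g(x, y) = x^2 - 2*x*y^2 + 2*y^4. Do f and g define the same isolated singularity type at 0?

Yes.

The Hessian of f at 0 has rank 1. Corank 1: A-series; mu = 3 gives A_3. The Hessian of g at 0 has rank 1. Corank 1: A-series; mu = 3 gives A_3. Both have type A_3, hence right-equivalent.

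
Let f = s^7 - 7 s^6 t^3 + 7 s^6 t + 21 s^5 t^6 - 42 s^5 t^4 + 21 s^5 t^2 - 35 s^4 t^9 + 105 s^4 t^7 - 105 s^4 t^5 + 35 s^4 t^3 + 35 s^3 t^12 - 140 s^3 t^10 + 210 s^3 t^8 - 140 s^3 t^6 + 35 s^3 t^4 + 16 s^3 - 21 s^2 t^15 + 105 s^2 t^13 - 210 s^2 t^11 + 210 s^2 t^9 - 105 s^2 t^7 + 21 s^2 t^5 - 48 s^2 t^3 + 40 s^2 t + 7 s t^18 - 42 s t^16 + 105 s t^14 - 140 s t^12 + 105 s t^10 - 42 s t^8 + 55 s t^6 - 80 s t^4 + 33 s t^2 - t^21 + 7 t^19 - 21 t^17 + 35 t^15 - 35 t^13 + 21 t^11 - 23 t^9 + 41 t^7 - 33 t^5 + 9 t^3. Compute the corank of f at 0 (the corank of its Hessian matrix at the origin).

The Hessian at 0 is [[0, 0], [0, 0]] of rank 0; hence corank 2.

2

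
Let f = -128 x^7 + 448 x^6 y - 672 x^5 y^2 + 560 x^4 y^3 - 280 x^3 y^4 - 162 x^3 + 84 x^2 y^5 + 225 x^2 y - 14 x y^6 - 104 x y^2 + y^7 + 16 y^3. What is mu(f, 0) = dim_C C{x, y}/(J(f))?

The Hessian of f at 0 is [[0, 0], [0, 0]] with rank 0, so corank 2. A Groebner basis of the Jacobian ideal J(f) in C{x,y} is {4782969*x*y/14 + y^6 - 1062882*y^2/7, x*y^2 - 4*y^3/9, x^2 - 17*x*y/18 + 2*y^2/9}; counting standard monomials gives mu = 8. Corank 2; j^3 = -(2*x - y)*(9*x - 4*y)^2 has shape L^2 M (L != M), so D-series; mu = 8 gives D_8.

8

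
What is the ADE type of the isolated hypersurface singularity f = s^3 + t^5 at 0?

The Hessian of f at 0 has rank 0. Corank 2; j^3 = s^3 is a perfect cube, so E-series; the 5-jet and mu = 8 give E_8.

E8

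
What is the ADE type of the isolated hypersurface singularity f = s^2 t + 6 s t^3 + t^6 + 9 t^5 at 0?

The Hessian of f at 0 has rank 0. Corank 2; j^3 = s^2*t has shape L^2 M (L != M), so D-series; mu = 7 gives D_7.

D_7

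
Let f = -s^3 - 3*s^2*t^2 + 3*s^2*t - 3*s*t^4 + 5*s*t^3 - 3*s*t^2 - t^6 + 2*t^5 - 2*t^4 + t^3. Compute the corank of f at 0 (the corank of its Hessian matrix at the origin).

2

The Hessian at 0 is [[0, 0], [0, 0]] of rank 0; hence corank 2.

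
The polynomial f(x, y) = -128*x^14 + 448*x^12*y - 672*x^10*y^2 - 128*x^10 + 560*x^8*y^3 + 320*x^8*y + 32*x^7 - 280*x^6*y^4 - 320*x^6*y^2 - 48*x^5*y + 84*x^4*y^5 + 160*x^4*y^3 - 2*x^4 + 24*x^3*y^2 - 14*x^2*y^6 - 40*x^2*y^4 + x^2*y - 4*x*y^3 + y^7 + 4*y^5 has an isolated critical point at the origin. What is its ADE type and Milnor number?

The Hessian of f at 0 is [[0, 0], [0, 0]] with rank 0, so corank 2. A Groebner basis of the Jacobian ideal J(f) in C{x,y} is {-x^2/4 + 7*x*y/128 + y^4 - 7*y^3/64, x^3 + x*y/4 - y^3/2, -x^2/2 + x*y^2 + 7*x*y/64 - 7*y^3/32}; counting standard monomials gives mu = 8. Corank 2; j^3 = x^2*y has shape L^2 M (L != M), so D-series; mu = 8 gives D_8.

Type D8, Milnor number mu = 8.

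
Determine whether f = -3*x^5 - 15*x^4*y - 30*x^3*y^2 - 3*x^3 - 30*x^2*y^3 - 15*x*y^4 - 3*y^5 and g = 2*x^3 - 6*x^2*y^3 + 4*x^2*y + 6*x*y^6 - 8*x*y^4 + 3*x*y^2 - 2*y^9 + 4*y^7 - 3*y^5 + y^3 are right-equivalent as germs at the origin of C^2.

No.

The Hessian of f at 0 is [[0, 0], [0, 0]] with rank 0, so corank 2. A Groebner basis of the Jacobian ideal J(f) in C{x,y} is {y^5, x*y^3 + y^4/4, x^2}; counting standard monomials gives mu = 8. Corank 2; j^3 = -3*x^3 is a perfect cube, so E-series; the 5-jet and mu = 8 give E_8. The Hessian of g at 0 is [[0, 0], [0, 0]] with rank 0, so corank 2. A Groebner basis of the Jacobian ideal J(g) in C{x,y} is {y^3, x^2 - 3*y^2/2, x*y + 3*y^2/2}; counting standard monomials gives mu = 4. Corank 2; j^3 = (x + y)*(2*x^2 + 2*x*y + y^2) splits into three distinct lines over C (the quadratic factor has nonzero discriminant), so D_4. f is E_8 but g is D_4, hence not right-equivalent.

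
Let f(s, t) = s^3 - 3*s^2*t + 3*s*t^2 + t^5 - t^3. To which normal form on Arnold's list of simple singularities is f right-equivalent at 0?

The Hessian of f at 0 has rank 0. Corank 2; j^3 = (s - t)^3 is a perfect cube, so E-series; the 5-jet and mu = 8 give E_8.

E_8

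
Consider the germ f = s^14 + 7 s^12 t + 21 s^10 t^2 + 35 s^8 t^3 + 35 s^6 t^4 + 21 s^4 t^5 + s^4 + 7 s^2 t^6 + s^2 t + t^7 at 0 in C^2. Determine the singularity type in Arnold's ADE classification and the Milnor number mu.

Type D_{8}, Milnor number mu = 8.

The Hessian of f at 0 is [[0, 0], [0, 0]] with rank 0, so corank 2. A Groebner basis of the Jacobian ideal J(f) in C{s,t} is {s^2/7 + t^6, s^3, s*t}; counting standard monomials gives mu = 8. Corank 2; j^3 = s^2*t has shape L^2 M (L != M), so D-series; mu = 8 gives D_8.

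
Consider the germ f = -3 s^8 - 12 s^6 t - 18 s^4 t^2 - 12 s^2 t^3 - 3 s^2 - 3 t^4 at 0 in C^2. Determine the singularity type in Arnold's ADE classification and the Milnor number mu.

The Hessian of f at 0 is [[-6, 0], [0, 0]] with rank 1, so corank 1. A Groebner basis of the Jacobian ideal J(f) in C{s,t} is {t^3, s}; counting standard monomials gives mu = 3. Corank 1: A-series; mu = 3 gives A_3.

Type A3, Milnor number mu = 3.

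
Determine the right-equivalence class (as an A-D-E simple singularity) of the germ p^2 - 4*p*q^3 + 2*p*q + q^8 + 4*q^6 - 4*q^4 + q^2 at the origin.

A7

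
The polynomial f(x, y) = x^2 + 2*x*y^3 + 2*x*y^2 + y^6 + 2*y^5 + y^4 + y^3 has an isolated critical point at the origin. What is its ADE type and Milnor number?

Type A2, Milnor number mu = 2.

The Hessian of f at 0 is [[2, 0], [0, 0]] with rank 1, so corank 1. A Groebner basis of the Jacobian ideal J(f) in C{x,y} is {y^2, x}; counting standard monomials gives mu = 2. Corank 1: A-series; mu = 2 gives A_2.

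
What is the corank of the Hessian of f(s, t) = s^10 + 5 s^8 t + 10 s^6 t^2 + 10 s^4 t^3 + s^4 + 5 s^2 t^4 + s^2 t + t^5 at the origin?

2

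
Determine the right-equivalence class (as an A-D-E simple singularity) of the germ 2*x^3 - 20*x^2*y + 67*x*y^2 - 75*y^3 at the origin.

The Hessian of f at 0 has rank 0. Corank 2; j^3 = (x - 3*y)*(2*x^2 - 14*x*y + 25*y^2) splits into three distinct lines over C (the quadratic factor has nonzero discriminant), so D_4.

D_{4}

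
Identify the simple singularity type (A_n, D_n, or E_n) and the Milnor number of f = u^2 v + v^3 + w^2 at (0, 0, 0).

Type D_{4}, Milnor number mu = 4.

The Hessian of f at 0 has rank 1. Corank 2; j^3 = v*(u^2 + v^2) splits into three distinct lines over C (the quadratic factor has nonzero discriminant), so D_4.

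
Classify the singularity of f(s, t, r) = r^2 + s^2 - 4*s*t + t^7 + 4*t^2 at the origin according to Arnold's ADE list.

A_6

The Hessian of f at 0 is [[2, -4, 0], [-4, 8, 0], [0, 0, 2]] with rank 2, so corank 1. A Groebner basis of the Jacobian ideal J(f) in C{s,t,r} is {t^6, s - 2*t, r}; counting standard monomials gives mu = 6. Corank 1: A-series; mu = 6 gives A_6.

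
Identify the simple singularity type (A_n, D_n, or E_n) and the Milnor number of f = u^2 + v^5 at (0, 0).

The Hessian of f at 0 has rank 1. Corank 1: A-series; mu = 4 gives A_4.

Type A4, Milnor number mu = 4.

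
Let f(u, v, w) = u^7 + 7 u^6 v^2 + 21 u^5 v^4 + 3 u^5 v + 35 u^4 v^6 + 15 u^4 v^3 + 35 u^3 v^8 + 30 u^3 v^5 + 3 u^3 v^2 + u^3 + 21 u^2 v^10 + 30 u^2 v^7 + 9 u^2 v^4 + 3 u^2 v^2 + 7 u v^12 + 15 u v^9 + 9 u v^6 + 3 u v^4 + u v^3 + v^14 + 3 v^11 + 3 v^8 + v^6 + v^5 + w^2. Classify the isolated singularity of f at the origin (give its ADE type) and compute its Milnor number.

The Hessian of f at 0 is [[0, 0, 0], [0, 0, 0], [0, 0, 2]] with rank 1, so corank 2. A Groebner basis of the Jacobian ideal J(f) in C{u,v,w} is {-u^2 + v^4 - v^3/3, u^3, u^2*v + u^2/3 + v^3/9, u^2 + u*v^2 + v^3/3, w}; counting standard monomials gives mu = 7. Corank 2; j^3 = u^3 is a perfect cube, so E-series; the 4-jet and mu = 7 give E_7.

Type E7, Milnor number mu = 7.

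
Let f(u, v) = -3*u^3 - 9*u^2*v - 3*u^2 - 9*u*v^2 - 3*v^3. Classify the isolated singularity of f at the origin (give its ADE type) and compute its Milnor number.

The Hessian of f at 0 has rank 1. Corank 1: A-series; mu = 2 gives A_2.

Type A_{2}, Milnor number mu = 2.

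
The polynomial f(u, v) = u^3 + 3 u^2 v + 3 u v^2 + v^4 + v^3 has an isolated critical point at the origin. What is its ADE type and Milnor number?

Type E6, Milnor number mu = 6.

The Hessian of f at 0 is [[0, 0], [0, 0]] with rank 0, so corank 2. A Groebner basis of the Jacobian ideal J(f) in C{u,v} is {v^3, u^2 + 2*u*v + v^2}; counting standard monomials gives mu = 6. Corank 2; j^3 = (u + v)^3 is a perfect cube, so E-series; the 4-jet and mu = 6 give E_6.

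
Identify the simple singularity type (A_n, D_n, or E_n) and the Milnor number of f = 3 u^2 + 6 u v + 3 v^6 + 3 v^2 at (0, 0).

Type A_5, Milnor number mu = 5.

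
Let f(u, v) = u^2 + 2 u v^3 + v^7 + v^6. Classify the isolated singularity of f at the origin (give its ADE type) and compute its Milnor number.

The Hessian of f at 0 has rank 1. Corank 1: A-series; mu = 6 gives A_6.

Type A_{6}, Milnor number mu = 6.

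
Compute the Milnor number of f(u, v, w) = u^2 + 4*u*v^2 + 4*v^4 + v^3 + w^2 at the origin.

2

The Hessian of f at 0 has rank 2. Corank 1: A-series; mu = 2 gives A_2.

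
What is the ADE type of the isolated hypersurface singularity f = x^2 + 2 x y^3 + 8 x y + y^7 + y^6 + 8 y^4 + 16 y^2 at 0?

The Hessian of f at 0 has rank 1. Corank 1: A-series; mu = 6 gives A_6.

A6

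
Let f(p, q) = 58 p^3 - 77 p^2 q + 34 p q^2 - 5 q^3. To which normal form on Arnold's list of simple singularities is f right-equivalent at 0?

D4

The Hessian of f at 0 has rank 0. Corank 2; j^3 = (2*p - q)*(29*p^2 - 24*p*q + 5*q^2) splits into three distinct lines over C (the quadratic factor has nonzero discriminant), so D_4.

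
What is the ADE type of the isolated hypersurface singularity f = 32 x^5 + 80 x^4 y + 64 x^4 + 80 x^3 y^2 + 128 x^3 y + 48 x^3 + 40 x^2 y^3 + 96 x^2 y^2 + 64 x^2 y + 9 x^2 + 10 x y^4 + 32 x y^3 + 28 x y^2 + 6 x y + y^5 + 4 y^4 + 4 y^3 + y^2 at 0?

The Hessian of f at 0 has rank 1. Corank 1: A-series; mu = 4 gives A_4.

A_4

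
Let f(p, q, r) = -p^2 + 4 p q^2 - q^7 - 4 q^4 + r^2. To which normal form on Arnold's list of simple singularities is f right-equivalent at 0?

The Hessian of f at 0 has rank 2. Corank 1: A-series; mu = 6 gives A_6.

A_6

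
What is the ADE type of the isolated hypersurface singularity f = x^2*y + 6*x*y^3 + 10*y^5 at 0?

D6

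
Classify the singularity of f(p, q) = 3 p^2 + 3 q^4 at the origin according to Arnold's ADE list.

A3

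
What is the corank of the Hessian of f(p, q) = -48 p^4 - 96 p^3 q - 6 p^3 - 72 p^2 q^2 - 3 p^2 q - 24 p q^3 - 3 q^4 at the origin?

2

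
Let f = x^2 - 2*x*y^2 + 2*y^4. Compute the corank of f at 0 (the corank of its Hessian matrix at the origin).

1

Hessian at 0 has rank 1.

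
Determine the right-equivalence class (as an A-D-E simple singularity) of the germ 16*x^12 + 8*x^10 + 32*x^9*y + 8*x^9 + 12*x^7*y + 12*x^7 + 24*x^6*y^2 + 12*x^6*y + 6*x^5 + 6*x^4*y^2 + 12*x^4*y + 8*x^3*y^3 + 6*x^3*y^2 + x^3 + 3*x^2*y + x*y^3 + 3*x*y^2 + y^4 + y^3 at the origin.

The Hessian of f at 0 has rank 0. Corank 2; j^3 = (x + y)^3 is a perfect cube, so E-series; the 4-jet and mu = 7 give E_7.

E_7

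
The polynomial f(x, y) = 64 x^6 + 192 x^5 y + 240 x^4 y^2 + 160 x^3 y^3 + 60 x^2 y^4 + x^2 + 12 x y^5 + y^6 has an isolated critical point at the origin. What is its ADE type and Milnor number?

The Hessian of f at 0 is [[2, 0], [0, 0]] with rank 1, so corank 1. A Groebner basis of the Jacobian ideal J(f) in C{x,y} is {y^5, x}; counting standard monomials gives mu = 5. Corank 1: A-series; mu = 5 gives A_5.

Type A_{5}, Milnor number mu = 5.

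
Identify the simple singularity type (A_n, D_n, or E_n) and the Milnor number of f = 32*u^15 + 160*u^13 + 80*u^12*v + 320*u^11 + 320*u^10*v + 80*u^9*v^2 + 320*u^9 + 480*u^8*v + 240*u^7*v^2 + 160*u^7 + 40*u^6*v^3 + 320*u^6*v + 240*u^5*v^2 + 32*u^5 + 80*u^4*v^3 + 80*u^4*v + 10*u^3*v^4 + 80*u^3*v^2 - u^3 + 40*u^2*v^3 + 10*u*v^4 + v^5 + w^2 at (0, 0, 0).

Type E_{8}, Milnor number mu = 8.

The Hessian of f at 0 has rank 1. Corank 2; j^3 = -u^3 is a perfect cube, so E-series; the 5-jet and mu = 8 give E_8.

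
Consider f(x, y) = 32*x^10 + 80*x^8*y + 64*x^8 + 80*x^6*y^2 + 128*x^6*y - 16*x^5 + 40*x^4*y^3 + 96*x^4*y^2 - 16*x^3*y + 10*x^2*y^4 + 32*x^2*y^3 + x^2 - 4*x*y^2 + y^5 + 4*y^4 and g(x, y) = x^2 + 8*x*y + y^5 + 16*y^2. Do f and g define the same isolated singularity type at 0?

The Hessian of f at 0 has rank 1. Corank 1: A-series; mu = 4 gives A_4. The Hessian of g at 0 has rank 1. Corank 1: A-series; mu = 4 gives A_4. Both have type A_4, hence right-equivalent.

Yes.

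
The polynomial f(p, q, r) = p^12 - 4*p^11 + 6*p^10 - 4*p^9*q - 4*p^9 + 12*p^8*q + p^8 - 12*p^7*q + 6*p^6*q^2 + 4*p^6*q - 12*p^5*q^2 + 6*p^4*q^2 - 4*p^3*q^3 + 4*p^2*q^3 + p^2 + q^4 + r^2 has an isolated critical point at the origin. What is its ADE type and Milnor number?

The Hessian of f at 0 is [[2, 0, 0], [0, 0, 0], [0, 0, 2]] with rank 2, so corank 1. A Groebner basis of the Jacobian ideal J(f) in C{p,q,r} is {q^3, p, r}; counting standard monomials gives mu = 3. Corank 1: A-series; mu = 3 gives A_3.

Type A3, Milnor number mu = 3.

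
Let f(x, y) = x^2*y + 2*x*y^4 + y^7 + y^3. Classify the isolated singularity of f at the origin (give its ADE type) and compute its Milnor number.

Type D_4, Milnor number mu = 4.

The Hessian of f at 0 has rank 0. Corank 2; j^3 = y*(x^2 + y^2) splits into three distinct lines over C (the quadratic factor has nonzero discriminant), so D_4.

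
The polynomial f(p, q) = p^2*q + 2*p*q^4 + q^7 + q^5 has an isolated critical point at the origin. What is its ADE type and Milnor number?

Type D_6, Milnor number mu = 6.

The Hessian of f at 0 is [[0, 0], [0, 0]] with rank 0, so corank 2. A Groebner basis of the Jacobian ideal J(f) in C{p,q} is {p*q + q^4, p*q^2, p^2 - 5*p*q}; counting standard monomials gives mu = 6. Corank 2; j^3 = p^2*q has shape L^2 M (L != M), so D-series; mu = 6 gives D_6.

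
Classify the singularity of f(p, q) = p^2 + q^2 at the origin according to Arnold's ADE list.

A_{1}

The Hessian of f at 0 has rank 2. Corank 0: nondegenerate Morse point, so A_1.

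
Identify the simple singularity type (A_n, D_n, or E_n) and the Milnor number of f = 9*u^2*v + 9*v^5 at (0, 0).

Type D6, Milnor number mu = 6.

The Hessian of f at 0 is [[0, 0], [0, 0]] with rank 0, so corank 2. A Groebner basis of the Jacobian ideal J(f) in C{u,v} is {u^2/5 + v^4, u^3, u*v}; counting standard monomials gives mu = 6. Corank 2; j^3 = 9*u^2*v has shape L^2 M (L != M), so D-series; mu = 6 gives D_6.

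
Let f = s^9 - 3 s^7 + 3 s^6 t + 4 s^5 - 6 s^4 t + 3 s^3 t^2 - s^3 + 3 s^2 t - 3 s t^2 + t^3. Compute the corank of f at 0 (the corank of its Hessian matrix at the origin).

Hessian at 0 has rank 0.

2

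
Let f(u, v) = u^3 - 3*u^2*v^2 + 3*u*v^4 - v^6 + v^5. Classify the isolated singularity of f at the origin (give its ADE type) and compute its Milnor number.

Type E8, Milnor number mu = 8.

The Hessian of f at 0 has rank 0. Corank 2; j^3 = u^3 is a perfect cube, so E-series; the 5-jet and mu = 8 give E_8.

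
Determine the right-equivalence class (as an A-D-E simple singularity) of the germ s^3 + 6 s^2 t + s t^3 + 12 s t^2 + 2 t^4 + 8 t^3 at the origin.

The Hessian of f at 0 is [[0, 0], [0, 0]] with rank 0, so corank 2. A Groebner basis of the Jacobian ideal J(f) in C{s,t} is {s^3 + 6*s^2*t + 48*s^2 + 192*s*t + 192*t^2, -6*s^2 + s*t^2 - 24*s*t - 24*t^2, 3*s^2 + 12*s*t + t^3 + 12*t^2}; counting standard monomials gives mu = 7. Corank 2; j^3 = (s + 2*t)^3 is a perfect cube, so E-series; the 4-jet and mu = 7 give E_7.

E_{7}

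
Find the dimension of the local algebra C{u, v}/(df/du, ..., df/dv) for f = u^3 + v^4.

The Hessian of f at 0 is [[0, 0], [0, 0]] with rank 0, so corank 2. A Groebner basis of the Jacobian ideal J(f) in C{u,v} is {v^3, u^2}; counting standard monomials gives mu = 6. Corank 2; j^3 = u^3 is a perfect cube, so E-series; the 4-jet and mu = 6 give E_6.

6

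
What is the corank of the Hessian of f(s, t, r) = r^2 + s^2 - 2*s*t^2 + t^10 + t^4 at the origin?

1

Hessian at 0 has rank 2.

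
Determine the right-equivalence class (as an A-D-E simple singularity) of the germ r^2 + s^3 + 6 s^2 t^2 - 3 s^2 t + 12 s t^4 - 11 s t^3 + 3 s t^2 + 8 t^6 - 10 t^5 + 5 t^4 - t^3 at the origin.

E_7

The Hessian of f at 0 has rank 1. Corank 2; j^3 = (s - t)^3 is a perfect cube, so E-series; the 4-jet and mu = 7 give E_7.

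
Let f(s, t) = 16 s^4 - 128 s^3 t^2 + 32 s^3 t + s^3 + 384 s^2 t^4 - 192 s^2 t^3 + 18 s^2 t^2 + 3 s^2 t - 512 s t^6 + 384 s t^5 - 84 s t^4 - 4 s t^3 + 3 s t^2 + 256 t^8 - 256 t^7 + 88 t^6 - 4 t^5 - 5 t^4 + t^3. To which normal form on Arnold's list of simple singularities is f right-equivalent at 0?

The Hessian of f at 0 has rank 0. Corank 2; j^3 = (s + t)^3 is a perfect cube, so E-series; the 4-jet and mu = 6 give E_6.

E6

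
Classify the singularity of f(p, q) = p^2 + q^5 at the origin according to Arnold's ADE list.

A_4

The Hessian of f at 0 is [[2, 0], [0, 0]] with rank 1, so corank 1. A Groebner basis of the Jacobian ideal J(f) in C{p,q} is {q^4, p}; counting standard monomials gives mu = 4. Corank 1: A-series; mu = 4 gives A_4.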